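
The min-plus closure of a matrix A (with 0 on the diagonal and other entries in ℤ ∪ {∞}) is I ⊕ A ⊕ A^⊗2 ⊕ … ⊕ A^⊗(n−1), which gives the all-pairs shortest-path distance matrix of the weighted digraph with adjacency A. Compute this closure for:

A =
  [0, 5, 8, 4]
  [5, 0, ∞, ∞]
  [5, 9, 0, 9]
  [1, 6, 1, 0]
Closure =
  [0, 5, 5, 4]
  [5, 0, 10, 9]
  [5, 9, 0, 9]
  [1, 6, 1, 0]

This is the Floyd-Warshall all-pairs shortest-path computation. For each intermediate vertex k = 0, 1, …, 3, update dist[i][j] ← min(dist[i][j], dist[i][k] + dist[k][j]). The final matrix gives, for each (i, j), the minimum total weight of any directed path from i to j (possibly empty when i = j).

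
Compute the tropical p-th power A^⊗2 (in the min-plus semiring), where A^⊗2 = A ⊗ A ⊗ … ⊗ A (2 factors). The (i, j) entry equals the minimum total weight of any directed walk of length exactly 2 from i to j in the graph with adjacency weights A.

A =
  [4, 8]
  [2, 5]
A^⊗2 =
  [8, 12]
  [6, 10]

Each entry (A^⊗2)_ij equals the minimum over all length-2 walks i = v_0 → v_1 → … → v_2 = j of Σ_t A[v_t][v_{t+1}]. For example, for (i, j) = (0, 1) we minimise over 2 possible intermediate vertex sequences; the minimum is 12, attained along the walk 0 → 0 → 1.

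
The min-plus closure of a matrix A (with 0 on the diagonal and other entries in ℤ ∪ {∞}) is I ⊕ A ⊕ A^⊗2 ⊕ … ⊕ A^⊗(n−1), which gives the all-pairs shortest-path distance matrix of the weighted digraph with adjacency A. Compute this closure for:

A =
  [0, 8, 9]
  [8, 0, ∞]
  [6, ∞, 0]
Closure =
  [0, 8, 9]
  [8, 0, 17]
  [6, 14, 0]

This is the Floyd-Warshall all-pairs shortest-path computation. For each intermediate vertex k = 0, 1, …, 2, update dist[i][j] ← min(dist[i][j], dist[i][k] + dist[k][j]). The final matrix gives, for each (i, j), the minimum total weight of any directed path from i to j (possibly empty when i = j).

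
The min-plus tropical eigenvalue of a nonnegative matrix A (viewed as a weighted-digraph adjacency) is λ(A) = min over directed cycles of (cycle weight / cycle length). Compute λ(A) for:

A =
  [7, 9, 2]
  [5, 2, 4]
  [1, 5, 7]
λ(A) = 3/2

Enumerate directed cycles and compute their means (weight / length). Sample:
  cycle 0 → 0: weight = 7, length = 1, mean = 7/1 ≈ 7.000
  cycle 1 → 1: weight = 2, length = 1, mean = 2/1 ≈ 2.000
  cycle 2 → 2: weight = 7, length = 1, mean = 7/1 ≈ 7.000
  cycle 0 → 1 → 0: weight = 14, length = 2, mean = 14/2 ≈ 7.000
  cycle 0 → 2 → 0: weight = 3, length = 2, mean = 3/2 ≈ 1.500
  cycle 1 → 0 → 1: weight = 14, length = 2, mean = 14/2 ≈ 7.000
Minimum mean = 1.500, attained e.g. along the cycle 0 → 2 → 0 with weight 3 and length 2. So λ(A) = 3/2 = 3/2.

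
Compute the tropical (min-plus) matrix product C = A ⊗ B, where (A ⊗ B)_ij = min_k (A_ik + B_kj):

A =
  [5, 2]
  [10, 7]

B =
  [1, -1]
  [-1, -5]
A ⊗ B =
  [1, -3]
  [6, 2]

Apply the min-plus product entry-by-entry:
  C[0][0] = min over k of (A[0][0] + B[0][0] = 5 + 1 = 6, A[0][1] + B[1][0] = 2 + -1 = 1) = 1 (attained at k = 1)
  C[0][1] = min over k of (A[0][0] + B[0][1] = 5 + -1 = 4, A[0][1] + B[1][1] = 2 + -5 = -3) = -3 (attained at k = 1)
  C[1][0] = min over k of (A[1][0] + B[0][0] = 10 + 1 = 11, A[1][1] + B[1][0] = 7 + -1 = 6) = 6 (attained at k = 1)
  C[1][1] = min over k of (A[1][0] + B[0][1] = 10 + -1 = 9, A[1][1] + B[1][1] = 7 + -5 = 2) = 2 (attained at k = 1)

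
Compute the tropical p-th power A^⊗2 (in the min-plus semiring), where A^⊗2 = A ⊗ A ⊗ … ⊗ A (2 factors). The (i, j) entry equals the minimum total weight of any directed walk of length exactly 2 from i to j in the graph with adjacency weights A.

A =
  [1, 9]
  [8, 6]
A^⊗2 =
  [2, 10]
  [9, 12]

Each entry (A^⊗2)_ij equals the minimum over all length-2 walks i = v_0 → v_1 → … → v_2 = j of Σ_t A[v_t][v_{t+1}]. For example, for (i, j) = (0, 1) we minimise over 2 possible intermediate vertex sequences; the minimum is 10, attained along the walk 0 → 0 → 1.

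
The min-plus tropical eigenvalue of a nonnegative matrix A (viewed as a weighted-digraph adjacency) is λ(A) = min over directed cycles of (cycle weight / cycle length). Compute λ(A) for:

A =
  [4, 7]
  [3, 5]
λ(A) = 4

Enumerate directed cycles and compute their means (weight / length). Sample:
  cycle 0 → 0: weight = 4, length = 1, mean = 4/1 ≈ 4.000
  cycle 1 → 1: weight = 5, length = 1, mean = 5/1 ≈ 5.000
  cycle 0 → 1 → 0: weight = 10, length = 2, mean = 10/2 ≈ 5.000
  cycle 1 → 0 → 1: weight = 10, length = 2, mean = 10/2 ≈ 5.000
Minimum mean = 4.000, attained e.g. along the cycle 0 → 0 with weight 4 and length 1. So λ(A) = 4/1 = 4.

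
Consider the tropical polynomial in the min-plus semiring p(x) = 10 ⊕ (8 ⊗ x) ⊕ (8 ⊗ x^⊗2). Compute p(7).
p(7) = 10

A tropical monomial a ⊗ x^⊗i evaluates to a + i · x. Evaluating each term at x = 7:
  Term 0 contributes 10 + 0 · 7 = 10
  Term 1 contributes 8 + 1 · 7 = 15
  Term 2 contributes 8 + 2 · 7 = 22
p(7) = ⊕ of these = min[10, 15, 22] = 10.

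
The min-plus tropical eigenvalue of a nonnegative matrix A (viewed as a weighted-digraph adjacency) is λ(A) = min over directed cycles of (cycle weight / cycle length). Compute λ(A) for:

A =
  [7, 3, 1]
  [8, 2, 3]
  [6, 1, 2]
λ(A) = 2

Enumerate directed cycles and compute their means (weight / length). Sample:
  cycle 0 → 0: weight = 7, length = 1, mean = 7/1 ≈ 7.000
  cycle 1 → 1: weight = 2, length = 1, mean = 2/1 ≈ 2.000
  cycle 2 → 2: weight = 2, length = 1, mean = 2/1 ≈ 2.000
  cycle 0 → 1 → 0: weight = 11, length = 2, mean = 11/2 ≈ 5.500
  cycle 0 → 2 → 0: weight = 7, length = 2, mean = 7/2 ≈ 3.500
  cycle 1 → 0 → 1: weight = 11, length = 2, mean = 11/2 ≈ 5.500
Minimum mean = 2.000, attained e.g. along the cycle 1 → 1 with weight 2 and length 1. So λ(A) = 2/1 = 2.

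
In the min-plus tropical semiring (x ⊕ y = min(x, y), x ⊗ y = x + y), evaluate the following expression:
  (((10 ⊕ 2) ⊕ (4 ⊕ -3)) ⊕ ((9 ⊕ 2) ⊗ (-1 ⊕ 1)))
(((10 ⊕ 2) ⊕ (4 ⊕ -3)) ⊕ ((9 ⊕ 2) ⊗ (-1 ⊕ 1))) = -3

Expand innermost to outermost. Recall ⊕ takes the minimum of its arguments and ⊗ takes their sum. Working out the expression (((10 ⊕ 2) ⊕ (4 ⊕ -3)) ⊕ ((9 ⊕ 2) ⊗ (-1 ⊕ 1))) gives -3.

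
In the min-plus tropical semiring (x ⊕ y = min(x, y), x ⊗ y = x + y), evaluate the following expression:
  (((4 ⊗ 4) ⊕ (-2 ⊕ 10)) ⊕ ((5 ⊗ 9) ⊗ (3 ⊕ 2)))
(((4 ⊗ 4) ⊕ (-2 ⊕ 10)) ⊕ ((5 ⊗ 9) ⊗ (3 ⊕ 2))) = -2

Expand innermost to outermost. Recall ⊕ takes the minimum of its arguments and ⊗ takes their sum. Working out the expression (((4 ⊗ 4) ⊕ (-2 ⊕ 10)) ⊕ ((5 ⊗ 9) ⊗ (3 ⊕ 2))) gives -2.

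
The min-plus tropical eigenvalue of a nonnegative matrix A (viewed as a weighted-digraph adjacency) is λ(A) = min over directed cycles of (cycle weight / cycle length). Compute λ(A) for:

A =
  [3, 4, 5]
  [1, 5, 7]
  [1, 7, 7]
λ(A) = 5/2

Enumerate directed cycles and compute their means (weight / length). Sample:
  cycle 0 → 0: weight = 3, length = 1, mean = 3/1 ≈ 3.000
  cycle 1 → 1: weight = 5, length = 1, mean = 5/1 ≈ 5.000
  cycle 2 → 2: weight = 7, length = 1, mean = 7/1 ≈ 7.000
  cycle 0 → 1 → 0: weight = 5, length = 2, mean = 5/2 ≈ 2.500
  cycle 0 → 2 → 0: weight = 6, length = 2, mean = 6/2 ≈ 3.000
  cycle 1 → 0 → 1: weight = 5, length = 2, mean = 5/2 ≈ 2.500
Minimum mean = 2.500, attained e.g. along the cycle 0 → 1 → 0 with weight 5 and length 2. So λ(A) = 5/2 = 5/2.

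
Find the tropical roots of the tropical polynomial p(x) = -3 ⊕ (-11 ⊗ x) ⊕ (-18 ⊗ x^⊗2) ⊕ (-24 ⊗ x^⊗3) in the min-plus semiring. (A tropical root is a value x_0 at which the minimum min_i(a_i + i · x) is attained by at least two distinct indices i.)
Roots: {6, 7, 8}

Each tropical root is a break point of the lower envelope of the lines y = a_i + i · x (there are 4 lines, with slopes 0, 1, ..., 3). Only the lines that attain the minimum somewhere contribute to roots; other lines are dominated. Here the surviving (envelope) indices are i = 3, i = 2, i = 1, i = 0.
Intersections between consecutive envelope lines give the roots: for adjacent envelope indices i < j the intersection is x = (a_i − a_j) / (j − i). Reading off the sorted break points: {6, 7, 8}.
Verification: at each break x_0, at least two indices attain the minimum of min_i(a_i + i · x_0).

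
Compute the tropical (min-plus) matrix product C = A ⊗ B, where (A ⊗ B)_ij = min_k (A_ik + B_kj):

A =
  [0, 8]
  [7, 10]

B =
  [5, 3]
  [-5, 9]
A ⊗ B =
  [3, 3]
  [5, 10]

Apply the min-plus product entry-by-entry:
  C[0][0] = min over k of (A[0][0] + B[0][0] = 0 + 5 = 5, A[0][1] + B[1][0] = 8 + -5 = 3) = 3 (attained at k = 1)
  C[0][1] = min over k of (A[0][0] + B[0][1] = 0 + 3 = 3, A[0][1] + B[1][1] = 8 + 9 = 17) = 3 (attained at k = 0)
  C[1][0] = min over k of (A[1][0] + B[0][0] = 7 + 5 = 12, A[1][1] + B[1][0] = 10 + -5 = 5) = 5 (attained at k = 1)
  C[1][1] = min over k of (A[1][0] + B[0][1] = 7 + 3 = 10, A[1][1] + B[1][1] = 10 + 9 = 19) = 10 (attained at k = 0)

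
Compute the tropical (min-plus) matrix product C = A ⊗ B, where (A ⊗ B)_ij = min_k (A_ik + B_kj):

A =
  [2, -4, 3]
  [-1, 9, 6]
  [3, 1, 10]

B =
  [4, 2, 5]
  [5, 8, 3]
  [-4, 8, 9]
A ⊗ B =
  [-1, 4, -1]
  [2, 1, 4]
  [6, 5, 4]

Apply the min-plus product entry-by-entry:
  C[0][0] = min over k of (A[0][0] + B[0][0] = 2 + 4 = 6, A[0][1] + B[1][0] = -4 + 5 = 1, A[0][2] + B[2][0] = 3 + -4 = -1) = -1 (attained at k = 2)
  C[0][1] = min over k of (A[0][0] + B[0][1] = 2 + 2 = 4, A[0][1] + B[1][1] = -4 + 8 = 4, A[0][2] + B[2][1] = 3 + 8 = 11) = 4 (attained at k = 0)
  C[0][2] = min over k of (A[0][0] + B[0][2] = 2 + 5 = 7, A[0][1] + B[1][2] = -4 + 3 = -1, A[0][2] + B[2][2] = 3 + 9 = 12) = -1 (attained at k = 1)
  C[1][0] = min over k of (A[1][0] + B[0][0] = -1 + 4 = 3, A[1][1] + B[1][0] = 9 + 5 = 14, A[1][2] + B[2][0] = 6 + -4 = 2) = 2 (attained at k = 2)
  C[1][1] = min over k of (A[1][0] + B[0][1] = -1 + 2 = 1, A[1][1] + B[1][1] = 9 + 8 = 17, A[1][2] + B[2][1] = 6 + 8 = 14) = 1 (attained at k = 0)
  C[1][2] = min over k of (A[1][0] + B[0][2] = -1 + 5 = 4, A[1][1] + B[1][2] = 9 + 3 = 12, A[1][2] + B[2][2] = 6 + 9 = 15) = 4 (attained at k = 0)
  C[2][0] = min over k of (A[2][0] + B[0][0] = 3 + 4 = 7, A[2][1] + B[1][0] = 1 + 5 = 6, A[2][2] + B[2][0] = 10 + -4 = 6) = 6 (attained at k = 1)
  C[2][1] = min over k of (A[2][0] + B[0][1] = 3 + 2 = 5, A[2][1] + B[1][1] = 1 + 8 = 9, A[2][2] + B[2][1] = 10 + 8 = 18) = 5 (attained at k = 0)
  C[2][2] = min over k of (A[2][0] + B[0][2] = 3 + 5 = 8, A[2][1] + B[1][2] = 1 + 3 = 4, A[2][2] + B[2][2] = 10 + 9 = 19) = 4 (attained at k = 1)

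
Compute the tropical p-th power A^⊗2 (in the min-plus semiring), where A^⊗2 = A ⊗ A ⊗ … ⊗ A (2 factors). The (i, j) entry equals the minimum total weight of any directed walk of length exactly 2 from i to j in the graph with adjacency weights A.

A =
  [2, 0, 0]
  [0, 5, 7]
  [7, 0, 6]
A^⊗2 =
  [0, 0, 2]
  [2, 0, 0]
  [0, 5, 7]

Each entry (A^⊗2)_ij equals the minimum over all length-2 walks i = v_0 → v_1 → … → v_2 = j of Σ_t A[v_t][v_{t+1}]. For example, for (i, j) = (0, 2) we minimise over 3 possible intermediate vertex sequences; the minimum is 2, attained along the walk 0 → 0 → 2.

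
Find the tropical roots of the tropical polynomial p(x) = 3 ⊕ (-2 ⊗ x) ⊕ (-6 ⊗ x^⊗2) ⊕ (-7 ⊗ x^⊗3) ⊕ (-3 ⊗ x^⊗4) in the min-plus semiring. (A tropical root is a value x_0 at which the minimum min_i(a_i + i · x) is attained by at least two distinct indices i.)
Roots: {-4, 1, 4, 5}

Each tropical root is a break point of the lower envelope of the lines y = a_i + i · x (there are 5 lines, with slopes 0, 1, ..., 4). Only the lines that attain the minimum somewhere contribute to roots; other lines are dominated. Here the surviving (envelope) indices are i = 4, i = 3, i = 2, i = 1, i = 0.
Intersections between consecutive envelope lines give the roots: for adjacent envelope indices i < j the intersection is x = (a_i − a_j) / (j − i). Reading off the sorted break points: {-4, 1, 4, 5}.
Verification: at each break x_0, at least two indices attain the minimum of min_i(a_i + i · x_0).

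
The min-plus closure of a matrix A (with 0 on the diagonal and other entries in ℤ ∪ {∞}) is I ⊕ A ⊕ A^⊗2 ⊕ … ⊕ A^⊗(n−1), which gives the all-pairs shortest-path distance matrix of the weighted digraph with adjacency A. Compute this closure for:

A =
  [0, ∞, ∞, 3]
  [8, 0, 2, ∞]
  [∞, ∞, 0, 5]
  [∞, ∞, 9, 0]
Closure =
  [0, ∞, 12, 3]
  [8, 0, 2, 7]
  [∞, ∞, 0, 5]
  [∞, ∞, 9, 0]

This is the Floyd-Warshall all-pairs shortest-path computation. For each intermediate vertex k = 0, 1, …, 3, update dist[i][j] ← min(dist[i][j], dist[i][k] + dist[k][j]). The final matrix gives, for each (i, j), the minimum total weight of any directed path from i to j (possibly empty when i = j).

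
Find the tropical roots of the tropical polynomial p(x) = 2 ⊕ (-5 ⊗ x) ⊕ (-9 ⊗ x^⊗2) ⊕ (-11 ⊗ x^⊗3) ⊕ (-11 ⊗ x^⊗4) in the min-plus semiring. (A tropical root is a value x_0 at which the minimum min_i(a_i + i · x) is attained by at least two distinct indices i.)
Roots: {0, 2, 4, 7}

Each tropical root is a break point of the lower envelope of the lines y = a_i + i · x (there are 5 lines, with slopes 0, 1, ..., 4). Only the lines that attain the minimum somewhere contribute to roots; other lines are dominated. Here the surviving (envelope) indices are i = 4, i = 3, i = 2, i = 1, i = 0.
Intersections between consecutive envelope lines give the roots: for adjacent envelope indices i < j the intersection is x = (a_i − a_j) / (j − i). Reading off the sorted break points: {0, 2, 4, 7}.
Verification: at each break x_0, at least two indices attain the minimum of min_i(a_i + i · x_0).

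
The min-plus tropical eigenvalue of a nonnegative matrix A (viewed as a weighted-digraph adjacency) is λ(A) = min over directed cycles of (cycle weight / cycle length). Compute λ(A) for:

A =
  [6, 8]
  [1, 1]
λ(A) = 1

Enumerate directed cycles and compute their means (weight / length). Sample:
  cycle 0 → 0: weight = 6, length = 1, mean = 6/1 ≈ 6.000
  cycle 1 → 1: weight = 1, length = 1, mean = 1/1 ≈ 1.000
  cycle 0 → 1 → 0: weight = 9, length = 2, mean = 9/2 ≈ 4.500
  cycle 1 → 0 → 1: weight = 9, length = 2, mean = 9/2 ≈ 4.500
Minimum mean = 1.000, attained e.g. along the cycle 1 → 1 with weight 1 and length 1. So λ(A) = 1/1 = 1.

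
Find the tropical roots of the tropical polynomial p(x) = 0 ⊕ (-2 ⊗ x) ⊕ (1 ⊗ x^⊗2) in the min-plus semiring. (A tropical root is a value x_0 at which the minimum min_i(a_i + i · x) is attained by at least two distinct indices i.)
Roots: {-3, 2}

Each tropical root is a break point of the lower envelope of the lines y = a_i + i · x (there are 3 lines, with slopes 0, 1, ..., 2). Only the lines that attain the minimum somewhere contribute to roots; other lines are dominated. Here the surviving (envelope) indices are i = 2, i = 1, i = 0.
Intersections between consecutive envelope lines give the roots: for adjacent envelope indices i < j the intersection is x = (a_i − a_j) / (j − i). Reading off the sorted break points: {-3, 2}.
Verification: at each break x_0, at least two indices attain the minimum of min_i(a_i + i · x_0).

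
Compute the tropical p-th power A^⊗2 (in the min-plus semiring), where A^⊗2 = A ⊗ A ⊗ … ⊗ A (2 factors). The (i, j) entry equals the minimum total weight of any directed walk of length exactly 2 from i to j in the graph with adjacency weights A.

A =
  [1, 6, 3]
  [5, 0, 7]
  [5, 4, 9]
A^⊗2 =
  [2, 6, 4]
  [5, 0, 7]
  [6, 4, 8]

Each entry (A^⊗2)_ij equals the minimum over all length-2 walks i = v_0 → v_1 → … → v_2 = j of Σ_t A[v_t][v_{t+1}]. For example, for (i, j) = (0, 2) we minimise over 3 possible intermediate vertex sequences; the minimum is 4, attained along the walk 0 → 0 → 2.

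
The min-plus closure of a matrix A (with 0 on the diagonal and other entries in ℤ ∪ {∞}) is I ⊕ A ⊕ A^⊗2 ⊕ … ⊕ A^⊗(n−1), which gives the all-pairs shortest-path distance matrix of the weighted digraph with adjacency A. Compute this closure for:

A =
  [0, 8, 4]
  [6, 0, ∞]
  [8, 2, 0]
Closure =
  [0, 6, 4]
  [6, 0, 10]
  [8, 2, 0]

This is the Floyd-Warshall all-pairs shortest-path computation. For each intermediate vertex k = 0, 1, …, 2, update dist[i][j] ← min(dist[i][j], dist[i][k] + dist[k][j]). The final matrix gives, for each (i, j), the minimum total weight of any directed path from i to j (possibly empty when i = j).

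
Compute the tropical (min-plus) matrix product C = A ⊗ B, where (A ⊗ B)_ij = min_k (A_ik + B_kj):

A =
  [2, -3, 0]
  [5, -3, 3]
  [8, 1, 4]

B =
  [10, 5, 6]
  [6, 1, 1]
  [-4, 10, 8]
A ⊗ B =
  [-4, -2, -2]
  [-1, -2, -2]
  [0, 2, 2]

Apply the min-plus product entry-by-entry:
  C[0][0] = min over k of (A[0][0] + B[0][0] = 2 + 10 = 12, A[0][1] + B[1][0] = -3 + 6 = 3, A[0][2] + B[2][0] = 0 + -4 = -4) = -4 (attained at k = 2)
  C[0][1] = min over k of (A[0][0] + B[0][1] = 2 + 5 = 7, A[0][1] + B[1][1] = -3 + 1 = -2, A[0][2] + B[2][1] = 0 + 10 = 10) = -2 (attained at k = 1)
  C[0][2] = min over k of (A[0][0] + B[0][2] = 2 + 6 = 8, A[0][1] + B[1][2] = -3 + 1 = -2, A[0][2] + B[2][2] = 0 + 8 = 8) = -2 (attained at k = 1)
  C[1][0] = min over k of (A[1][0] + B[0][0] = 5 + 10 = 15, A[1][1] + B[1][0] = -3 + 6 = 3, A[1][2] + B[2][0] = 3 + -4 = -1) = -1 (attained at k = 2)
  C[1][1] = min over k of (A[1][0] + B[0][1] = 5 + 5 = 10, A[1][1] + B[1][1] = -3 + 1 = -2, A[1][2] + B[2][1] = 3 + 10 = 13) = -2 (attained at k = 1)
  C[1][2] = min over k of (A[1][0] + B[0][2] = 5 + 6 = 11, A[1][1] + B[1][2] = -3 + 1 = -2, A[1][2] + B[2][2] = 3 + 8 = 11) = -2 (attained at k = 1)
  C[2][0] = min over k of (A[2][0] + B[0][0] = 8 + 10 = 18, A[2][1] + B[1][0] = 1 + 6 = 7, A[2][2] + B[2][0] = 4 + -4 = 0) = 0 (attained at k = 2)
  C[2][1] = min over k of (A[2][0] + B[0][1] = 8 + 5 = 13, A[2][1] + B[1][1] = 1 + 1 = 2, A[2][2] + B[2][1] = 4 + 10 = 14) = 2 (attained at k = 1)
  C[2][2] = min over k of (A[2][0] + B[0][2] = 8 + 6 = 14, A[2][1] + B[1][2] = 1 + 1 = 2, A[2][2] + B[2][2] = 4 + 8 = 12) = 2 (attained at k = 1)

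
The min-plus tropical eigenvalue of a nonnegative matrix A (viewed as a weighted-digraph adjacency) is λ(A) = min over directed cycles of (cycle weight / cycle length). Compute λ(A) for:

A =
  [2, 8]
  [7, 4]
λ(A) = 2

Enumerate directed cycles and compute their means (weight / length). Sample:
  cycle 0 → 0: weight = 2, length = 1, mean = 2/1 ≈ 2.000
  cycle 1 → 1: weight = 4, length = 1, mean = 4/1 ≈ 4.000
  cycle 0 → 1 → 0: weight = 15, length = 2, mean = 15/2 ≈ 7.500
  cycle 1 → 0 → 1: weight = 15, length = 2, mean = 15/2 ≈ 7.500
Minimum mean = 2.000, attained e.g. along the cycle 0 → 0 with weight 2 and length 1. So λ(A) = 2/1 = 2.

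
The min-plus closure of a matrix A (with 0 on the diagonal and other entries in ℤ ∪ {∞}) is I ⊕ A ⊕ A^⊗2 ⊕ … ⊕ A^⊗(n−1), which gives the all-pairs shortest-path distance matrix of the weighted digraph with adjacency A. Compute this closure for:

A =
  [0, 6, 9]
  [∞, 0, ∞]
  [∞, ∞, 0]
Closure =
  [0, 6, 9]
  [∞, 0, ∞]
  [∞, ∞, 0]

This is the Floyd-Warshall all-pairs shortest-path computation. For each intermediate vertex k = 0, 1, …, 2, update dist[i][j] ← min(dist[i][j], dist[i][k] + dist[k][j]). The final matrix gives, for each (i, j), the minimum total weight of any directed path from i to j (possibly empty when i = j).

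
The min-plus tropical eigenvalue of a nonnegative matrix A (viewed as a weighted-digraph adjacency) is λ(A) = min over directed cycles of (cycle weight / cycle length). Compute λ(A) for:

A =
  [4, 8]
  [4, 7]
λ(A) = 4

Enumerate directed cycles and compute their means (weight / length). Sample:
  cycle 0 → 0: weight = 4, length = 1, mean = 4/1 ≈ 4.000
  cycle 1 → 1: weight = 7, length = 1, mean = 7/1 ≈ 7.000
  cycle 0 → 1 → 0: weight = 12, length = 2, mean = 12/2 ≈ 6.000
  cycle 1 → 0 → 1: weight = 12, length = 2, mean = 12/2 ≈ 6.000
Minimum mean = 4.000, attained e.g. along the cycle 0 → 0 with weight 4 and length 1. So λ(A) = 4/1 = 4.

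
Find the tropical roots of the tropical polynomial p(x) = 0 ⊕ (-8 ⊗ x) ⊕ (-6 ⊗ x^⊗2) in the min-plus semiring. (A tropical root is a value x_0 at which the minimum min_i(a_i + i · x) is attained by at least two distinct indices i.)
Roots: {-2, 8}

Each tropical root is a break point of the lower envelope of the lines y = a_i + i · x (there are 3 lines, with slopes 0, 1, ..., 2). Only the lines that attain the minimum somewhere contribute to roots; other lines are dominated. Here the surviving (envelope) indices are i = 2, i = 1, i = 0.
Intersections between consecutive envelope lines give the roots: for adjacent envelope indices i < j the intersection is x = (a_i − a_j) / (j − i). Reading off the sorted break points: {-2, 8}.
Verification: at each break x_0, at least two indices attain the minimum of min_i(a_i + i · x_0).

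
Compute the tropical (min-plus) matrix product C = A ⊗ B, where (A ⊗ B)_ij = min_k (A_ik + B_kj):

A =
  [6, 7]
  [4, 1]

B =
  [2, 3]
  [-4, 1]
A ⊗ B =
  [3, 8]
  [-3, 2]

Apply the min-plus product entry-by-entry:
  C[0][0] = min over k of (A[0][0] + B[0][0] = 6 + 2 = 8, A[0][1] + B[1][0] = 7 + -4 = 3) = 3 (attained at k = 1)
  C[0][1] = min over k of (A[0][0] + B[0][1] = 6 + 3 = 9, A[0][1] + B[1][1] = 7 + 1 = 8) = 8 (attained at k = 1)
  C[1][0] = min over k of (A[1][0] + B[0][0] = 4 + 2 = 6, A[1][1] + B[1][0] = 1 + -4 = -3) = -3 (attained at k = 1)
  C[1][1] = min over k of (A[1][0] + B[0][1] = 4 + 3 = 7, A[1][1] + B[1][1] = 1 + 1 = 2) = 2 (attained at k = 1)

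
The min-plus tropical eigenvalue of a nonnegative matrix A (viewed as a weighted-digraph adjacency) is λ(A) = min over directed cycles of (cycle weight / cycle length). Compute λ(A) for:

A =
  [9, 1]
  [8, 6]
λ(A) = 9/2

Enumerate directed cycles and compute their means (weight / length). Sample:
  cycle 0 → 0: weight = 9, length = 1, mean = 9/1 ≈ 9.000
  cycle 1 → 1: weight = 6, length = 1, mean = 6/1 ≈ 6.000
  cycle 0 → 1 → 0: weight = 9, length = 2, mean = 9/2 ≈ 4.500
  cycle 1 → 0 → 1: weight = 9, length = 2, mean = 9/2 ≈ 4.500
Minimum mean = 4.500, attained e.g. along the cycle 0 → 1 → 0 with weight 9 and length 2. So λ(A) = 9/2 = 9/2.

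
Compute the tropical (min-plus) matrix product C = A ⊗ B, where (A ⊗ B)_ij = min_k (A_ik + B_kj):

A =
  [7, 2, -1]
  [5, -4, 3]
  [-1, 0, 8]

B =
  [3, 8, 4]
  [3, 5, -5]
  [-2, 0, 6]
A ⊗ B =
  [-3, -1, -3]
  [-1, 1, -9]
  [2, 5, -5]

Apply the min-plus product entry-by-entry:
  C[0][0] = min over k of (A[0][0] + B[0][0] = 7 + 3 = 10, A[0][1] + B[1][0] = 2 + 3 = 5, A[0][2] + B[2][0] = -1 + -2 = -3) = -3 (attained at k = 2)
  C[0][1] = min over k of (A[0][0] + B[0][1] = 7 + 8 = 15, A[0][1] + B[1][1] = 2 + 5 = 7, A[0][2] + B[2][1] = -1 + 0 = -1) = -1 (attained at k = 2)
  C[0][2] = min over k of (A[0][0] + B[0][2] = 7 + 4 = 11, A[0][1] + B[1][2] = 2 + -5 = -3, A[0][2] + B[2][2] = -1 + 6 = 5) = -3 (attained at k = 1)
  C[1][0] = min over k of (A[1][0] + B[0][0] = 5 + 3 = 8, A[1][1] + B[1][0] = -4 + 3 = -1, A[1][2] + B[2][0] = 3 + -2 = 1) = -1 (attained at k = 1)
  C[1][1] = min over k of (A[1][0] + B[0][1] = 5 + 8 = 13, A[1][1] + B[1][1] = -4 + 5 = 1, A[1][2] + B[2][1] = 3 + 0 = 3) = 1 (attained at k = 1)
  C[1][2] = min over k of (A[1][0] + B[0][2] = 5 + 4 = 9, A[1][1] + B[1][2] = -4 + -5 = -9, A[1][2] + B[2][2] = 3 + 6 = 9) = -9 (attained at k = 1)
  C[2][0] = min over k of (A[2][0] + B[0][0] = -1 + 3 = 2, A[2][1] + B[1][0] = 0 + 3 = 3, A[2][2] + B[2][0] = 8 + -2 = 6) = 2 (attained at k = 0)
  C[2][1] = min over k of (A[2][0] + B[0][1] = -1 + 8 = 7, A[2][1] + B[1][1] = 0 + 5 = 5, A[2][2] + B[2][1] = 8 + 0 = 8) = 5 (attained at k = 1)
  C[2][2] = min over k of (A[2][0] + B[0][2] = -1 + 4 = 3, A[2][1] + B[1][2] = 0 + -5 = -5, A[2][2] + B[2][2] = 8 + 6 = 14) = -5 (attained at k = 1)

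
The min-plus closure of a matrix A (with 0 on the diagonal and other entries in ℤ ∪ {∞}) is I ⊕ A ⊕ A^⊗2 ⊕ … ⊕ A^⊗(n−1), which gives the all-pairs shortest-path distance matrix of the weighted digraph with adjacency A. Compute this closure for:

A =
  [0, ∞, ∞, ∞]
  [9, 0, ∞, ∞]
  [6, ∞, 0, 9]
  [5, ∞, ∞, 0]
Closure =
  [0, ∞, ∞, ∞]
  [9, 0, ∞, ∞]
  [6, ∞, 0, 9]
  [5, ∞, ∞, 0]

This is the Floyd-Warshall all-pairs shortest-path computation. For each intermediate vertex k = 0, 1, …, 3, update dist[i][j] ← min(dist[i][j], dist[i][k] + dist[k][j]). The final matrix gives, for each (i, j), the minimum total weight of any directed path from i to j (possibly empty when i = j).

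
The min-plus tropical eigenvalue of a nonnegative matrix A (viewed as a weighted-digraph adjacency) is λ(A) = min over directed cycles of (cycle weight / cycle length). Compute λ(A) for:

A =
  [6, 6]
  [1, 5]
λ(A) = 7/2

Enumerate directed cycles and compute their means (weight / length). Sample:
  cycle 0 → 0: weight = 6, length = 1, mean = 6/1 ≈ 6.000
  cycle 1 → 1: weight = 5, length = 1, mean = 5/1 ≈ 5.000
  cycle 0 → 1 → 0: weight = 7, length = 2, mean = 7/2 ≈ 3.500
  cycle 1 → 0 → 1: weight = 7, length = 2, mean = 7/2 ≈ 3.500
Minimum mean = 3.500, attained e.g. along the cycle 0 → 1 → 0 with weight 7 and length 2. So λ(A) = 7/2 = 7/2.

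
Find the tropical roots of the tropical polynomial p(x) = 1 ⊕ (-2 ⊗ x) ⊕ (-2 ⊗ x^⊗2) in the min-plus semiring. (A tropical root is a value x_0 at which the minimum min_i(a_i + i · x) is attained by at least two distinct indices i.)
Roots: {0, 3}

Each tropical root is a break point of the lower envelope of the lines y = a_i + i · x (there are 3 lines, with slopes 0, 1, ..., 2). Only the lines that attain the minimum somewhere contribute to roots; other lines are dominated. Here the surviving (envelope) indices are i = 2, i = 1, i = 0.
Intersections between consecutive envelope lines give the roots: for adjacent envelope indices i < j the intersection is x = (a_i − a_j) / (j − i). Reading off the sorted break points: {0, 3}.
Verification: at each break x_0, at least two indices attain the minimum of min_i(a_i + i · x_0).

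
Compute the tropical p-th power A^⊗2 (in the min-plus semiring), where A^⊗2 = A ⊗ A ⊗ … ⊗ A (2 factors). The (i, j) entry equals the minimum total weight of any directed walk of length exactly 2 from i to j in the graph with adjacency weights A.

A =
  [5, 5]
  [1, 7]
A^⊗2 =
  [6, 10]
  [6, 6]

Each entry (A^⊗2)_ij equals the minimum over all length-2 walks i = v_0 → v_1 → … → v_2 = j of Σ_t A[v_t][v_{t+1}]. For example, for (i, j) = (0, 1) we minimise over 2 possible intermediate vertex sequences; the minimum is 10, attained along the walk 0 → 0 → 1.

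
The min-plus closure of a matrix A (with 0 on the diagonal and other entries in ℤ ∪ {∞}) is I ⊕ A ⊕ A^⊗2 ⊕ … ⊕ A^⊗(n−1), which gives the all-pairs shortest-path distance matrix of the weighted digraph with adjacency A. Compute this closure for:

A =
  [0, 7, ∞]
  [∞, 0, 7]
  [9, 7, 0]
Closure =
  [0, 7, 14]
  [16, 0, 7]
  [9, 7, 0]

This is the Floyd-Warshall all-pairs shortest-path computation. For each intermediate vertex k = 0, 1, …, 2, update dist[i][j] ← min(dist[i][j], dist[i][k] + dist[k][j]). The final matrix gives, for each (i, j), the minimum total weight of any directed path from i to j (possibly empty when i = j).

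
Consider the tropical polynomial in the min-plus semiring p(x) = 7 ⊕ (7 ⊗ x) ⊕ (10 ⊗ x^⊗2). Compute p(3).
p(3) = 7

A tropical monomial a ⊗ x^⊗i evaluates to a + i · x. Evaluating each term at x = 3:
  Term 0 contributes 7 + 0 · 3 = 7
  Term 1 contributes 7 + 1 · 3 = 10
  Term 2 contributes 10 + 2 · 3 = 16
p(3) = ⊕ of these = min[7, 10, 16] = 7.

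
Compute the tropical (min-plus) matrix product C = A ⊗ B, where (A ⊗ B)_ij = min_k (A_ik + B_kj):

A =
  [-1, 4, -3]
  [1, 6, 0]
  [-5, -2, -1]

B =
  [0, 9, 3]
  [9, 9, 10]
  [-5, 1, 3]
A ⊗ B =
  [-8, -2, 0]
  [-5, 1, 3]
  [-6, 0, -2]

Apply the min-plus product entry-by-entry:
  C[0][0] = min over k of (A[0][0] + B[0][0] = -1 + 0 = -1, A[0][1] + B[1][0] = 4 + 9 = 13, A[0][2] + B[2][0] = -3 + -5 = -8) = -8 (attained at k = 2)
  C[0][1] = min over k of (A[0][0] + B[0][1] = -1 + 9 = 8, A[0][1] + B[1][1] = 4 + 9 = 13, A[0][2] + B[2][1] = -3 + 1 = -2) = -2 (attained at k = 2)
  C[0][2] = min over k of (A[0][0] + B[0][2] = -1 + 3 = 2, A[0][1] + B[1][2] = 4 + 10 = 14, A[0][2] + B[2][2] = -3 + 3 = 0) = 0 (attained at k = 2)
  C[1][0] = min over k of (A[1][0] + B[0][0] = 1 + 0 = 1, A[1][1] + B[1][0] = 6 + 9 = 15, A[1][2] + B[2][0] = 0 + -5 = -5) = -5 (attained at k = 2)
  C[1][1] = min over k of (A[1][0] + B[0][1] = 1 + 9 = 10, A[1][1] + B[1][1] = 6 + 9 = 15, A[1][2] + B[2][1] = 0 + 1 = 1) = 1 (attained at k = 2)
  C[1][2] = min over k of (A[1][0] + B[0][2] = 1 + 3 = 4, A[1][1] + B[1][2] = 6 + 10 = 16, A[1][2] + B[2][2] = 0 + 3 = 3) = 3 (attained at k = 2)
  C[2][0] = min over k of (A[2][0] + B[0][0] = -5 + 0 = -5, A[2][1] + B[1][0] = -2 + 9 = 7, A[2][2] + B[2][0] = -1 + -5 = -6) = -6 (attained at k = 2)
  C[2][1] = min over k of (A[2][0] + B[0][1] = -5 + 9 = 4, A[2][1] + B[1][1] = -2 + 9 = 7, A[2][2] + B[2][1] = -1 + 1 = 0) = 0 (attained at k = 2)
  C[2][2] = min over k of (A[2][0] + B[0][2] = -5 + 3 = -2, A[2][1] + B[1][2] = -2 + 10 = 8, A[2][2] + B[2][2] = -1 + 3 = 2) = -2 (attained at k = 0)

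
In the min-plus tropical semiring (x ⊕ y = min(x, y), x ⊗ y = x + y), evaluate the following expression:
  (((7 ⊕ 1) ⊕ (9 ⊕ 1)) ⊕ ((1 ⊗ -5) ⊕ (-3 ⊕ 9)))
(((7 ⊕ 1) ⊕ (9 ⊕ 1)) ⊕ ((1 ⊗ -5) ⊕ (-3 ⊕ 9))) = -4

Expand innermost to outermost. Recall ⊕ takes the minimum of its arguments and ⊗ takes their sum. Working out the expression (((7 ⊕ 1) ⊕ (9 ⊕ 1)) ⊕ ((1 ⊗ -5) ⊕ (-3 ⊕ 9))) gives -4.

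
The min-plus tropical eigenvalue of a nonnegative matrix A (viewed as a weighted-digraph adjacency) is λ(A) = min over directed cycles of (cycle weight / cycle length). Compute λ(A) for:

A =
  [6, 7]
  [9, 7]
λ(A) = 6

Enumerate directed cycles and compute their means (weight / length). Sample:
  cycle 0 → 0: weight = 6, length = 1, mean = 6/1 ≈ 6.000
  cycle 1 → 1: weight = 7, length = 1, mean = 7/1 ≈ 7.000
  cycle 0 → 1 → 0: weight = 16, length = 2, mean = 16/2 ≈ 8.000
  cycle 1 → 0 → 1: weight = 16, length = 2, mean = 16/2 ≈ 8.000
Minimum mean = 6.000, attained e.g. along the cycle 0 → 0 with weight 6 and length 1. So λ(A) = 6/1 = 6.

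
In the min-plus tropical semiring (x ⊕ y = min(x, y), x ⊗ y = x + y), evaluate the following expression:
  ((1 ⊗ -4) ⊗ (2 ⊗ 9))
((1 ⊗ -4) ⊗ (2 ⊗ 9)) = 8

Expand innermost to outermost. Recall ⊕ takes the minimum of its arguments and ⊗ takes their sum. Working out the expression ((1 ⊗ -4) ⊗ (2 ⊗ 9)) gives 8.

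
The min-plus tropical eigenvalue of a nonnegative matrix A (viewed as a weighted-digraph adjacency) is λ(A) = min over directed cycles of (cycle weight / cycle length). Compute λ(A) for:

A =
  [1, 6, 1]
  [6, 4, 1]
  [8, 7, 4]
λ(A) = 1

Enumerate directed cycles and compute their means (weight / length). Sample:
  cycle 0 → 0: weight = 1, length = 1, mean = 1/1 ≈ 1.000
  cycle 1 → 1: weight = 4, length = 1, mean = 4/1 ≈ 4.000
  cycle 2 → 2: weight = 4, length = 1, mean = 4/1 ≈ 4.000
  cycle 0 → 1 → 0: weight = 12, length = 2, mean = 12/2 ≈ 6.000
  cycle 0 → 2 → 0: weight = 9, length = 2, mean = 9/2 ≈ 4.500
  cycle 1 → 0 → 1: weight = 12, length = 2, mean = 12/2 ≈ 6.000
Minimum mean = 1.000, attained e.g. along the cycle 0 → 0 with weight 1 and length 1. So λ(A) = 1/1 = 1.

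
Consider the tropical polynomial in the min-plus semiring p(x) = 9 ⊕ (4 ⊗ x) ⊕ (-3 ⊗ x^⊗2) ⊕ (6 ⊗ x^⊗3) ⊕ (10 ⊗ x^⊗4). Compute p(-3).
p(-3) = -9

A tropical monomial a ⊗ x^⊗i evaluates to a + i · x. Evaluating each term at x = -3:
  Term 0 contributes 9 + 0 · -3 = 9
  Term 1 contributes 4 + 1 · -3 = 1
  Term 2 contributes -3 + 2 · -3 = -9
  Term 3 contributes 6 + 3 · -3 = -3
  Term 4 contributes 10 + 4 · -3 = -2
p(-3) = ⊕ of these = min[9, 1, -9, -3, -2] = -9.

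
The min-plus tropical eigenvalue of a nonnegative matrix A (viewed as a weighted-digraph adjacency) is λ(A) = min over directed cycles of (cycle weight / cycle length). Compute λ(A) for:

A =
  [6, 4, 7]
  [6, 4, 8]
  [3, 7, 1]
λ(A) = 1

Enumerate directed cycles and compute their means (weight / length). Sample:
  cycle 0 → 0: weight = 6, length = 1, mean = 6/1 ≈ 6.000
  cycle 1 → 1: weight = 4, length = 1, mean = 4/1 ≈ 4.000
  cycle 2 → 2: weight = 1, length = 1, mean = 1/1 ≈ 1.000
  cycle 0 → 1 → 0: weight = 10, length = 2, mean = 10/2 ≈ 5.000
  cycle 0 → 2 → 0: weight = 10, length = 2, mean = 10/2 ≈ 5.000
  cycle 1 → 0 → 1: weight = 10, length = 2, mean = 10/2 ≈ 5.000
Minimum mean = 1.000, attained e.g. along the cycle 2 → 2 with weight 1 and length 1. So λ(A) = 1/1 = 1.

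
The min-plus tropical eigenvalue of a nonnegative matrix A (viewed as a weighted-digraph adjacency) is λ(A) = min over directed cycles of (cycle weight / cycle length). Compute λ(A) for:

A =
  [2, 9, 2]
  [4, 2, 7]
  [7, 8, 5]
λ(A) = 2

Enumerate directed cycles and compute their means (weight / length). Sample:
  cycle 0 → 0: weight = 2, length = 1, mean = 2/1 ≈ 2.000
  cycle 1 → 1: weight = 2, length = 1, mean = 2/1 ≈ 2.000
  cycle 2 → 2: weight = 5, length = 1, mean = 5/1 ≈ 5.000
  cycle 0 → 1 → 0: weight = 13, length = 2, mean = 13/2 ≈ 6.500
  cycle 0 → 2 → 0: weight = 9, length = 2, mean = 9/2 ≈ 4.500
  cycle 1 → 0 → 1: weight = 13, length = 2, mean = 13/2 ≈ 6.500
Minimum mean = 2.000, attained e.g. along the cycle 0 → 0 with weight 2 and length 1. So λ(A) = 2/1 = 2.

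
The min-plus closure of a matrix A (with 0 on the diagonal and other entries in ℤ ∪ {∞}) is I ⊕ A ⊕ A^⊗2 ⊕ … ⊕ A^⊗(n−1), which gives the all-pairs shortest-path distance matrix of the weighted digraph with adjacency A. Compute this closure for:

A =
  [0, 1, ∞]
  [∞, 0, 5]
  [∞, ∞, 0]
Closure =
  [0, 1, 6]
  [∞, 0, 5]
  [∞, ∞, 0]

This is the Floyd-Warshall all-pairs shortest-path computation. For each intermediate vertex k = 0, 1, …, 2, update dist[i][j] ← min(dist[i][j], dist[i][k] + dist[k][j]). The final matrix gives, for each (i, j), the minimum total weight of any directed path from i to j (possibly empty when i = j).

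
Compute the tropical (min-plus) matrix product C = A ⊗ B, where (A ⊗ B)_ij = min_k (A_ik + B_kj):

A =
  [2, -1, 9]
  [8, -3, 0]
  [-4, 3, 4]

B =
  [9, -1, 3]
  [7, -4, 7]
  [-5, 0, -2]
A ⊗ B =
  [4, -5, 5]
  [-5, -7, -2]
  [-1, -5, -1]

Apply the min-plus product entry-by-entry:
  C[0][0] = min over k of (A[0][0] + B[0][0] = 2 + 9 = 11, A[0][1] + B[1][0] = -1 + 7 = 6, A[0][2] + B[2][0] = 9 + -5 = 4) = 4 (attained at k = 2)
  C[0][1] = min over k of (A[0][0] + B[0][1] = 2 + -1 = 1, A[0][1] + B[1][1] = -1 + -4 = -5, A[0][2] + B[2][1] = 9 + 0 = 9) = -5 (attained at k = 1)
  C[0][2] = min over k of (A[0][0] + B[0][2] = 2 + 3 = 5, A[0][1] + B[1][2] = -1 + 7 = 6, A[0][2] + B[2][2] = 9 + -2 = 7) = 5 (attained at k = 0)
  C[1][0] = min over k of (A[1][0] + B[0][0] = 8 + 9 = 17, A[1][1] + B[1][0] = -3 + 7 = 4, A[1][2] + B[2][0] = 0 + -5 = -5) = -5 (attained at k = 2)
  C[1][1] = min over k of (A[1][0] + B[0][1] = 8 + -1 = 7, A[1][1] + B[1][1] = -3 + -4 = -7, A[1][2] + B[2][1] = 0 + 0 = 0) = -7 (attained at k = 1)
  C[1][2] = min over k of (A[1][0] + B[0][2] = 8 + 3 = 11, A[1][1] + B[1][2] = -3 + 7 = 4, A[1][2] + B[2][2] = 0 + -2 = -2) = -2 (attained at k = 2)
  C[2][0] = min over k of (A[2][0] + B[0][0] = -4 + 9 = 5, A[2][1] + B[1][0] = 3 + 7 = 10, A[2][2] + B[2][0] = 4 + -5 = -1) = -1 (attained at k = 2)
  C[2][1] = min over k of (A[2][0] + B[0][1] = -4 + -1 = -5, A[2][1] + B[1][1] = 3 + -4 = -1, A[2][2] + B[2][1] = 4 + 0 = 4) = -5 (attained at k = 0)
  C[2][2] = min over k of (A[2][0] + B[0][2] = -4 + 3 = -1, A[2][1] + B[1][2] = 3 + 7 = 10, A[2][2] + B[2][2] = 4 + -2 = 2) = -1 (attained at k = 0)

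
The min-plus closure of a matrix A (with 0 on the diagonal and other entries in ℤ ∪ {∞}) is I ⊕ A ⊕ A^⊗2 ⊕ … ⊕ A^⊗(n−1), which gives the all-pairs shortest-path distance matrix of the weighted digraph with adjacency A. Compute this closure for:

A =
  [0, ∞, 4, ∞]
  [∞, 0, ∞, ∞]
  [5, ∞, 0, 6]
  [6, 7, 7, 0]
Closure =
  [0, 17, 4, 10]
  [∞, 0, ∞, ∞]
  [5, 13, 0, 6]
  [6, 7, 7, 0]

This is the Floyd-Warshall all-pairs shortest-path computation. For each intermediate vertex k = 0, 1, …, 3, update dist[i][j] ← min(dist[i][j], dist[i][k] + dist[k][j]). The final matrix gives, for each (i, j), the minimum total weight of any directed path from i to j (possibly empty when i = j).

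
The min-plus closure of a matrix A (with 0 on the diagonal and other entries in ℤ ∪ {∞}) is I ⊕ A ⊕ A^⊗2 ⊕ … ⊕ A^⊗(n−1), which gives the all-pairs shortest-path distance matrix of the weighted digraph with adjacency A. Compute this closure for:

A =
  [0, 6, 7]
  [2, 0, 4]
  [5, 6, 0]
Closure =
  [0, 6, 7]
  [2, 0, 4]
  [5, 6, 0]

This is the Floyd-Warshall all-pairs shortest-path computation. For each intermediate vertex k = 0, 1, …, 2, update dist[i][j] ← min(dist[i][j], dist[i][k] + dist[k][j]). The final matrix gives, for each (i, j), the minimum total weight of any directed path from i to j (possibly empty when i = j).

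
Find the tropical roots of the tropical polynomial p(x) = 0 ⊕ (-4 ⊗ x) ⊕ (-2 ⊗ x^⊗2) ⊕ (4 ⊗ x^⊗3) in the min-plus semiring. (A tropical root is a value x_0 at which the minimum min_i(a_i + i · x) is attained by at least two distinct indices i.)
Roots: {-6, -2, 4}

Each tropical root is a break point of the lower envelope of the lines y = a_i + i · x (there are 4 lines, with slopes 0, 1, ..., 3). Only the lines that attain the minimum somewhere contribute to roots; other lines are dominated. Here the surviving (envelope) indices are i = 3, i = 2, i = 1, i = 0.
Intersections between consecutive envelope lines give the roots: for adjacent envelope indices i < j the intersection is x = (a_i − a_j) / (j − i). Reading off the sorted break points: {-6, -2, 4}.
Verification: at each break x_0, at least two indices attain the minimum of min_i(a_i + i · x_0).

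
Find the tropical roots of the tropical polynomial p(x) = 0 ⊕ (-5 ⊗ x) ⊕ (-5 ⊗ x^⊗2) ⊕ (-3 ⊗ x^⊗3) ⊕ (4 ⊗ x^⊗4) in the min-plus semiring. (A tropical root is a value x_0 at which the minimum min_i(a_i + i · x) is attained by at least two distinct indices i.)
Roots: {-7, -2, 0, 5}

Each tropical root is a break point of the lower envelope of the lines y = a_i + i · x (there are 5 lines, with slopes 0, 1, ..., 4). Only the lines that attain the minimum somewhere contribute to roots; other lines are dominated. Here the surviving (envelope) indices are i = 4, i = 3, i = 2, i = 1, i = 0.
Intersections between consecutive envelope lines give the roots: for adjacent envelope indices i < j the intersection is x = (a_i − a_j) / (j − i). Reading off the sorted break points: {-7, -2, 0, 5}.
Verification: at each break x_0, at least two indices attain the minimum of min_i(a_i + i · x_0).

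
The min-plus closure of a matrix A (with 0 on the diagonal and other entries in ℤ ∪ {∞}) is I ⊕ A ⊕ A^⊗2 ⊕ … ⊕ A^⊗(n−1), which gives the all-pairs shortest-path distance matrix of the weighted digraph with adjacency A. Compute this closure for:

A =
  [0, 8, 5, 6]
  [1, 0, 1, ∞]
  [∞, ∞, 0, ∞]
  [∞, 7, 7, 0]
Closure =
  [0, 8, 5, 6]
  [1, 0, 1, 7]
  [∞, ∞, 0, ∞]
  [8, 7, 7, 0]

This is the Floyd-Warshall all-pairs shortest-path computation. For each intermediate vertex k = 0, 1, …, 3, update dist[i][j] ← min(dist[i][j], dist[i][k] + dist[k][j]). The final matrix gives, for each (i, j), the minimum total weight of any directed path from i to j (possibly empty when i = j).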